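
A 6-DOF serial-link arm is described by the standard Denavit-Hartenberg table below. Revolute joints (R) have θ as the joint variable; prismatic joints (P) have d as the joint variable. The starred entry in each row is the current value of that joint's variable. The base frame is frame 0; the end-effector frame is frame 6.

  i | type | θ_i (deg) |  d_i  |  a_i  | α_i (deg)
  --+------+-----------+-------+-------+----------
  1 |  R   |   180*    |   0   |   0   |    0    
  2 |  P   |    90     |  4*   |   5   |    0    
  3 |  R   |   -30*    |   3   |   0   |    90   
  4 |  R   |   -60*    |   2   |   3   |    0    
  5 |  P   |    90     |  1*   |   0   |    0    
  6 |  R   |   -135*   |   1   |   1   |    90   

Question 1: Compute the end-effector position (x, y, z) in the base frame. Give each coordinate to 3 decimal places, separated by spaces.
after link 1: o_1 = (0.0000, 0.0000, 0.0000)
after link 2: o_2 = (-0.0000, -5.0000, 4.0000)
after link 3: o_3 = (-0.0000, -5.0000, 7.0000)
after link 4: o_4 = (-2.4821, -5.2990, 4.4019)
after link 5: o_5 = (-3.3481, -4.7990, 4.4019)
after link 6: o_6 = (-4.0847, -4.0749, 3.4360)

-4.085 -4.075 3.436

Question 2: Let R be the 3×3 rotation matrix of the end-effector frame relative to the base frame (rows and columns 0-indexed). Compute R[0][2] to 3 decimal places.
0.483

End-effector z-axis (col 2 of R) = (0.4830,0.8365,0.2588)
R[0][2] = 0.4830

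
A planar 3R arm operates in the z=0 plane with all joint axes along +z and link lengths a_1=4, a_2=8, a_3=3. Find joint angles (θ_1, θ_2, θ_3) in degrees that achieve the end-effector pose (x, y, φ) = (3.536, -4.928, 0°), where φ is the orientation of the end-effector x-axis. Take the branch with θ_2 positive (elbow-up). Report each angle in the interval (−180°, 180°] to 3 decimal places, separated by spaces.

149.996 150.003 60.000

wrist centre = target − a_3·(cos φ, sin φ) = (0.5360, -4.9280)
cos θ_2 = (24.5725−4²−8²)/(2·4·8) = -0.8661; θ_2 = 150.0034° (elbow-up)
β = atan2(-4.9280,0.5360) = -83.7926°; ψ = atan2(3.9996,-2.9284) = 126.2110°
θ_1 = β − ψ = -210.0036°
θ_3 = φ − θ_1 − θ_2 = 60.0002° (wrapped to (-180°,180°])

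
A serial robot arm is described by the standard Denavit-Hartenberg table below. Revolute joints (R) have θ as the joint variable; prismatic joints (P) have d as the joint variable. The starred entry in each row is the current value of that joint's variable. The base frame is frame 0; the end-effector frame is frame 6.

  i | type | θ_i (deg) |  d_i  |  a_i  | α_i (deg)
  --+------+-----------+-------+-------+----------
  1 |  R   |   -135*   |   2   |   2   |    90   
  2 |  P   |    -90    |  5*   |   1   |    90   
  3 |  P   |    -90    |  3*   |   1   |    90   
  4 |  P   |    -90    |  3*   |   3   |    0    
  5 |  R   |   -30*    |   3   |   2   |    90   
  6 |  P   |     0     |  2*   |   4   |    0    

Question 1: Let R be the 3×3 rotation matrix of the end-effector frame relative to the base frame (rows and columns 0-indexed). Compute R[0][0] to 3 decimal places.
End-effector x-axis (col 0 of R) = (-0.9659,-0.2588,0.0000)
R[0][0] = -0.9659

-0.966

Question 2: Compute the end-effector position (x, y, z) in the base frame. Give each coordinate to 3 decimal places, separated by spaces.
after link 1: o_1 = (-1.4142, -1.4142, 2.0000)
after link 2: o_2 = (-4.9497, 2.1213, 1.0000)
after link 3: o_3 = (-2.1213, 3.5355, 1.0000)
after link 4: o_4 = (-4.2426, 1.4142, 4.0000)
after link 5: o_5 = (-6.1745, 0.8966, 7.0000)
after link 6: o_6 = (-10.5558, 1.7932, 7.0000)

-10.556 1.793 7.000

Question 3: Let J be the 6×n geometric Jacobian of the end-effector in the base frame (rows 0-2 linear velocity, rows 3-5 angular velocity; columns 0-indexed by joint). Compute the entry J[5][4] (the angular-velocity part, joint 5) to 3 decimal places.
axis z_4 = (0.0000,0.0000,1.0000); lever o_n−o_4 = (-6.3132,0.3789,3.0000)
cross product → J_v[:, 4] = (-0.3789,-6.3132,0.0000)
J_ω[:, 4] = z_4
entry J[5][4] = 1.0000

1.000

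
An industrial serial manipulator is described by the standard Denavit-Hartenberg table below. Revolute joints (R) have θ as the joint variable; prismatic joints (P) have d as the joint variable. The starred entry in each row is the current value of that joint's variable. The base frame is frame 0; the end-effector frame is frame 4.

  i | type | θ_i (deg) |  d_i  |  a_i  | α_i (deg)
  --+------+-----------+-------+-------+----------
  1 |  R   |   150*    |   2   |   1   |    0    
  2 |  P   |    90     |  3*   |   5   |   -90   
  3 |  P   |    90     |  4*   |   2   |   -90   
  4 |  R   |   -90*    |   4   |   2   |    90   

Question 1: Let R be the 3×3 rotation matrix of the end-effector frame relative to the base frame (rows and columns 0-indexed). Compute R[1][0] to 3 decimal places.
End-effector x-axis (col 0 of R) = (0.8660,-0.5000,0.0000)
R[1][0] = -0.5000

-0.500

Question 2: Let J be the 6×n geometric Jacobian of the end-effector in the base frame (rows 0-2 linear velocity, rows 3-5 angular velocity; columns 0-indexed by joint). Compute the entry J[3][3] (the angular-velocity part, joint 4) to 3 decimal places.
0.500

axis z_3 = (0.5000,0.8660,-0.0000); lever o_n−o_3 = (3.7321,2.4641,-0.0000)
cross product → J_v[:, 3] = (-0.0000,-0.0000,-2.0000)
J_ω[:, 3] = z_3
entry J[3][3] = 0.5000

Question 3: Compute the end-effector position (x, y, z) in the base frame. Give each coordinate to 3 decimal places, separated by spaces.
3.830 -3.366 3.000

after link 1: o_1 = (-0.8660, 0.5000, 2.0000)
after link 2: o_2 = (-3.3660, -3.8301, 5.0000)
after link 3: o_3 = (0.0981, -5.8301, 3.0000)
after link 4: o_4 = (3.8301, -3.3660, 3.0000)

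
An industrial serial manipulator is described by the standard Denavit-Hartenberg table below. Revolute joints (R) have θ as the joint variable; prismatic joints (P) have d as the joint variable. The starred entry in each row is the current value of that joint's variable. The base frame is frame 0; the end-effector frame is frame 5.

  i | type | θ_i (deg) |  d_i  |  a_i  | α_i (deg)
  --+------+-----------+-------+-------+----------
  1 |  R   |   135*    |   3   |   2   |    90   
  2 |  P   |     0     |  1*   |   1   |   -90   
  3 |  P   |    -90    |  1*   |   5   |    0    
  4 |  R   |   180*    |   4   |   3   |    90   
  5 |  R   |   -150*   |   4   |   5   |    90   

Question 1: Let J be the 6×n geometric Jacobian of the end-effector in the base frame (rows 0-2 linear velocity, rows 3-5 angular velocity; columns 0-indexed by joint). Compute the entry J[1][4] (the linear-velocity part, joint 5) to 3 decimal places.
axis z_4 = (-0.7071,0.7071,0.0000); lever o_n−o_4 = (0.2334,5.8903,-2.5000)
cross product → J_v[:, 4] = (-1.7678,-1.7678,-4.3301)
J_ω[:, 4] = z_4
entry J[1][4] = -1.7678

-1.768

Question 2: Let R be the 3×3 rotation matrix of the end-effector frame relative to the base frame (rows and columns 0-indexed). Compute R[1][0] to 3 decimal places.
0.612

End-effector x-axis (col 0 of R) = (0.6124,0.6124,-0.5000)
R[1][0] = 0.6124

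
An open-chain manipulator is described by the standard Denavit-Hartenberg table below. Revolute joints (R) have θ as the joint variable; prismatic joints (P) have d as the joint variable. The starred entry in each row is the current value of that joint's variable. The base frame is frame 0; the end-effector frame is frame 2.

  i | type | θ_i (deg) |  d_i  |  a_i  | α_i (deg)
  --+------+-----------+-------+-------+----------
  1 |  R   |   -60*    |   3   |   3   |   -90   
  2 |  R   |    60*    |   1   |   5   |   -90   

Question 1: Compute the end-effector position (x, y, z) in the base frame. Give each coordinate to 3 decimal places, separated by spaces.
3.616 -4.263 -1.330

after link 1: o_1 = (1.5000, -2.5981, 3.0000)
after link 2: o_2 = (3.6160, -4.2631, -1.3301)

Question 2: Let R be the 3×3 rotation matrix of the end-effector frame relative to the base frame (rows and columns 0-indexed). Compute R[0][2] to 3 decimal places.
End-effector z-axis (col 2 of R) = (-0.4330,0.7500,-0.5000)
R[0][2] = -0.4330

-0.433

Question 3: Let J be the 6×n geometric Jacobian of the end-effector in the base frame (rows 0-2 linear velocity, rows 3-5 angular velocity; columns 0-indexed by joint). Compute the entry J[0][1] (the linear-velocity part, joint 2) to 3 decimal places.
axis z_1 = (0.8660,0.5000,0.0000); lever o_n−o_1 = (2.1160,-1.6651,-4.3301)
cross product → J_v[:, 1] = (-2.1651,3.7500,-2.5000)
J_ω[:, 1] = z_1
entry J[0][1] = -2.1651

-2.165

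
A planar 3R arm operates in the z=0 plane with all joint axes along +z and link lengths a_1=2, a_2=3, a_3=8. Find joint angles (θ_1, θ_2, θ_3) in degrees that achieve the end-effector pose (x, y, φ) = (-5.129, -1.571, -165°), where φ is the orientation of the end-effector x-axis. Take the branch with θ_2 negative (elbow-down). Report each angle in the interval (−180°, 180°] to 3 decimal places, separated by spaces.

wrist centre = target − a_3·(cos φ, sin φ) = (2.5984, 0.4996)
cos θ_2 = (7.0013−2²−3²)/(2·2·3) = -0.4999; θ_2 = -119.9930° (elbow-down)
β = atan2(0.4996,2.5984) = 10.8825°; ψ = atan2(-2.5983,0.5003) = -79.1006°
θ_1 = β − ψ = 89.9831°
θ_3 = φ − θ_1 − θ_2 = -134.9901° (wrapped to (-180°,180°])

89.983 -119.993 -134.990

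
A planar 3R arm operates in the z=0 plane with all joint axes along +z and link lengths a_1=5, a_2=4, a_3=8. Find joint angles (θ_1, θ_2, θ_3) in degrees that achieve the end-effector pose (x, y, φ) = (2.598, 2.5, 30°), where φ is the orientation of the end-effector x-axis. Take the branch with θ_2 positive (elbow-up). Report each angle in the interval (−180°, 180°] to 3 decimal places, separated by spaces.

150.000 119.999 120.001

wrist centre = target − a_3·(cos φ, sin φ) = (-4.3302, -1.5000)
cos θ_2 = (21.0007−5²−4²)/(2·5·4) = -0.5000; θ_2 = 119.9989° (elbow-up)
β = atan2(-1.5000,-4.3302) = -160.8937°; ψ = atan2(3.4641,3.0001) = 49.1063°
θ_1 = β − ψ = -210.0000°
θ_3 = φ − θ_1 − θ_2 = 120.0011° (wrapped to (-180°,180°])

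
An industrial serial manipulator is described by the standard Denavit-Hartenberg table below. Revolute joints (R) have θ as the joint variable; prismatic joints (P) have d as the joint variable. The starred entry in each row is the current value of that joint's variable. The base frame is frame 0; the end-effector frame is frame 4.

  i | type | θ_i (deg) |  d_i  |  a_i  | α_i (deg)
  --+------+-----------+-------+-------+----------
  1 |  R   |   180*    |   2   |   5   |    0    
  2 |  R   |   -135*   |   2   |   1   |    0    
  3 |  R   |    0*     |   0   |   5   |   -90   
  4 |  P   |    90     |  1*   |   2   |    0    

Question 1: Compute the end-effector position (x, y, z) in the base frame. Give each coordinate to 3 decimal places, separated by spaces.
-1.464 4.950 2.000

after link 1: o_1 = (-5.0000, 0.0000, 2.0000)
after link 2: o_2 = (-4.2929, 0.7071, 4.0000)
after link 3: o_3 = (-0.7574, 4.2426, 4.0000)
after link 4: o_4 = (-1.4645, 4.9497, 2.0000)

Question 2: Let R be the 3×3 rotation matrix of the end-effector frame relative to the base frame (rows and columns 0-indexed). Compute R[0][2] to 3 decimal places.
End-effector z-axis (col 2 of R) = (-0.7071,0.7071,0.0000)
R[0][2] = -0.7071

-0.707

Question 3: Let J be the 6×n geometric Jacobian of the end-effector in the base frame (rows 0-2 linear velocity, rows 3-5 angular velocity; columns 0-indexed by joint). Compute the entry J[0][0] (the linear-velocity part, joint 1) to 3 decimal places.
-4.950

axis z_0 = ẑ; lever o_n−o_0 = (-1.4645,4.9497,2.0000)
cross product → J_v[:, 0] = (-4.9497,-1.4645,0.0000)
J_ω[:, 0] = z_0
entry J[0][0] = -4.9497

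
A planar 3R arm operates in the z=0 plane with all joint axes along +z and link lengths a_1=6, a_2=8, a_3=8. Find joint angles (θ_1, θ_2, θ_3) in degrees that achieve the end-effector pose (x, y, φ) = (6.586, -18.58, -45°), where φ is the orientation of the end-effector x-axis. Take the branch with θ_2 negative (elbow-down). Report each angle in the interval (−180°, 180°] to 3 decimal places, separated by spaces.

-59.996 -45.009 60.005

wrist centre = target − a_3·(cos φ, sin φ) = (0.9291, -12.9231)
cos θ_2 = (167.8710−6²−8²)/(2·6·8) = 0.7070; θ_2 = -45.0095° (elbow-down)
β = atan2(-12.9231,0.9291) = -85.8876°; ψ = atan2(-5.6578,11.6559) = -25.8920°
θ_1 = β − ψ = -59.9957°
θ_3 = φ − θ_1 − θ_2 = 60.0052° (wrapped to (-180°,180°])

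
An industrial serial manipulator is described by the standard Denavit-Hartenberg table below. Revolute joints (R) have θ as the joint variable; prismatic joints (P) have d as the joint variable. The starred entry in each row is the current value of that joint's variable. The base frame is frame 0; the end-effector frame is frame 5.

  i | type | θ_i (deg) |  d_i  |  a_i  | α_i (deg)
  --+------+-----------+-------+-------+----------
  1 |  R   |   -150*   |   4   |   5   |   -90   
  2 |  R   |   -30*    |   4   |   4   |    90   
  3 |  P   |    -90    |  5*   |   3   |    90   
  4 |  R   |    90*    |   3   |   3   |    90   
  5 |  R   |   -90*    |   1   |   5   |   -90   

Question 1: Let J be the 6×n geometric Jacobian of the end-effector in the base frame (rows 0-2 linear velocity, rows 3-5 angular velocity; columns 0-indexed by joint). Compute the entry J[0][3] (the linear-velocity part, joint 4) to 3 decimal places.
axis z_3 = (0.7500,0.4330,-0.5000); lever o_n−o_3 = (-0.7010,0.7500,3.5981)
cross product → J_v[:, 3] = (1.9330,-2.3481,0.8660)
J_ω[:, 3] = z_3
entry J[0][3] = 1.9330

1.933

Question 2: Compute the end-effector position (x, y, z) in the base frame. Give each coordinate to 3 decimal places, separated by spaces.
after link 1: o_1 = (-4.3301, -2.5000, 4.0000)
after link 2: o_2 = (-5.3301, -7.6962, 6.0000)
after link 3: o_3 = (-4.6651, -3.8481, 10.3301)
after link 4: o_4 = (-1.1160, -1.7990, 11.4282)
after link 5: o_5 = (-5.3660, -3.0981, 13.9282)

-5.366 -3.098 13.928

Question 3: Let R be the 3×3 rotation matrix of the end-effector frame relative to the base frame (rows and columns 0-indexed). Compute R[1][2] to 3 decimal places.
0.250

End-effector z-axis (col 2 of R) = (0.4330,0.2500,0.8660)
R[1][2] = 0.2500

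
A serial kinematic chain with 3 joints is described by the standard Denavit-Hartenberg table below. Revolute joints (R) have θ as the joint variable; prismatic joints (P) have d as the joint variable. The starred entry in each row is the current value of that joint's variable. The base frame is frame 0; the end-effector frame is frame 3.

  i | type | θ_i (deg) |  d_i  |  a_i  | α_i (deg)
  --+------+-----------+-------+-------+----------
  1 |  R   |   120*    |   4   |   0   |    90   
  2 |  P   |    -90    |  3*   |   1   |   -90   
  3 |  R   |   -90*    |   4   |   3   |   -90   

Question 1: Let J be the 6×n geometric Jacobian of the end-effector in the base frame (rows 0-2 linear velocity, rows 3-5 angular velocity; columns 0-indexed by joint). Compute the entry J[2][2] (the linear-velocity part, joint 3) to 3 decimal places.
axis z_2 = (-0.5000,0.8660,0.0000); lever o_n−o_2 = (0.5981,4.9641,0.0000)
cross product → J_v[:, 2] = (0.0000,0.0000,-3.0000)
J_ω[:, 2] = z_2
entry J[2][2] = -3.0000

-3.000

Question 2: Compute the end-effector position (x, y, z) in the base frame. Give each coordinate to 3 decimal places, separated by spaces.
3.196 6.464 3.000

after link 1: o_1 = (0.0000, 0.0000, 4.0000)
after link 2: o_2 = (2.5981, 1.5000, 3.0000)
after link 3: o_3 = (3.1962, 6.4641, 3.0000)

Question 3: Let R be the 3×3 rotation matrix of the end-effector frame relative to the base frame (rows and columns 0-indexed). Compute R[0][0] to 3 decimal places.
End-effector x-axis (col 0 of R) = (0.8660,0.5000,0.0000)
R[0][0] = 0.8660

0.866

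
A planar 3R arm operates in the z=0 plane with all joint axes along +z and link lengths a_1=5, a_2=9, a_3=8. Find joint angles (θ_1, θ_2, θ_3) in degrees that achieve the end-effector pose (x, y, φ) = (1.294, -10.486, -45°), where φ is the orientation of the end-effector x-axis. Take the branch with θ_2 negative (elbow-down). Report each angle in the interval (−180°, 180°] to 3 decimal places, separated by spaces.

wrist centre = target − a_3·(cos φ, sin φ) = (-4.3629, -4.8291)
cos θ_2 = (42.3551−5²−9²)/(2·5·9) = -0.7072; θ_2 = -135.0047° (elbow-down)
β = atan2(-4.8291,-4.3629) = -132.0960°; ψ = atan2(-6.3634,-1.3645) = -102.1024°
θ_1 = β − ψ = -29.9936°
θ_3 = φ − θ_1 − θ_2 = 119.9983° (wrapped to (-180°,180°])

-29.994 -135.005 119.998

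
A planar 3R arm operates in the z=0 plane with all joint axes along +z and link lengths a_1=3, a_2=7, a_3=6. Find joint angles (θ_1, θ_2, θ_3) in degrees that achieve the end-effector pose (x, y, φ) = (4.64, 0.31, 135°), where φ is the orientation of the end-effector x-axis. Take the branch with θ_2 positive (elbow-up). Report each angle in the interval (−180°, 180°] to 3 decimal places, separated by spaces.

-45.010 30.017 149.993

wrist centre = target − a_3·(cos φ, sin φ) = (8.8826, -3.9326)
cos θ_2 = (94.3670−3²−7²)/(2·3·7) = 0.8659; θ_2 = 30.0166° (elbow-up)
β = atan2(-3.9326,8.8826) = -23.8806°; ψ = atan2(3.5018,9.0612) = 21.1294°
θ_1 = β − ψ = -45.0100°
θ_3 = φ − θ_1 − θ_2 = 149.9934° (wrapped to (-180°,180°])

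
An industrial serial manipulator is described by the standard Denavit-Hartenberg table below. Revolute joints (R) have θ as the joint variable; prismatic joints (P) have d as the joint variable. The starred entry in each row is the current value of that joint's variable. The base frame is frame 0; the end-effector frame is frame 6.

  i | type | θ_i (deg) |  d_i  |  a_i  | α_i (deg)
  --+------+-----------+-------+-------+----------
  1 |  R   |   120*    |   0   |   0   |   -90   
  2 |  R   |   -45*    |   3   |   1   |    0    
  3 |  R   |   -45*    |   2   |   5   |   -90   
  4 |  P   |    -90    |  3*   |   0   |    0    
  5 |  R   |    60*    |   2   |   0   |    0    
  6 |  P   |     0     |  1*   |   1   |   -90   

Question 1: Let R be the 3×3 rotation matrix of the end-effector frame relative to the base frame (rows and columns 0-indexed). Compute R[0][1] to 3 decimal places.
End-effector y-axis (col 1 of R) = (0.5000,-0.8660,0.0000)
R[0][1] = 0.5000

0.500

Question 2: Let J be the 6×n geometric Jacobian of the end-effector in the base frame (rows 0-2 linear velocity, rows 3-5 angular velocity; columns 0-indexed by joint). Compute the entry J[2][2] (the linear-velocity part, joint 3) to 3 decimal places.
-6.000

axis z_2 = (-0.8660,-0.5000,0.0000); lever o_n−o_2 = (-5.1651,3.9462,5.8660)
cross product → J_v[:, 2] = (-2.9330,5.0801,-6.0000)
J_ω[:, 2] = z_2
entry J[2][2] = -6.0000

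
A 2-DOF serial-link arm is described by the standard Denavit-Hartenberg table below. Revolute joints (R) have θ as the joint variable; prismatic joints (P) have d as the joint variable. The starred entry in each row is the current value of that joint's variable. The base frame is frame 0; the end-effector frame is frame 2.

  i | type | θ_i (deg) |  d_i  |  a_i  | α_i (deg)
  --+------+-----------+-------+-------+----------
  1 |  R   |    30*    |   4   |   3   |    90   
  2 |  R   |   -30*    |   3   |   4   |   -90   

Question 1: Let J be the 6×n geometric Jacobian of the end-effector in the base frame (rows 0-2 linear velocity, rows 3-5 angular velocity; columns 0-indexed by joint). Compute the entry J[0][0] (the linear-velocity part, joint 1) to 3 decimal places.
-0.634

axis z_0 = ẑ; lever o_n−o_0 = (7.0981,0.6340,2.0000)
cross product → J_v[:, 0] = (-0.6340,7.0981,0.0000)
J_ω[:, 0] = z_0
entry J[0][0] = -0.6340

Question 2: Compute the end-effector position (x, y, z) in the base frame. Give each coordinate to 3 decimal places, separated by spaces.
7.098 0.634 2.000

after link 1: o_1 = (2.5981, 1.5000, 4.0000)
after link 2: o_2 = (7.0981, 0.6340, 2.0000)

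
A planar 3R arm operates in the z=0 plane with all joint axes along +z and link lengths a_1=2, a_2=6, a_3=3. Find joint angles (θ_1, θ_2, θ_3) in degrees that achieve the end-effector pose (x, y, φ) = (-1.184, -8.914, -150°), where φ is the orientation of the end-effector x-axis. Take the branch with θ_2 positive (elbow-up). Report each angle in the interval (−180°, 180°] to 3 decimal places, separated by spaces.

-113.412 45.012 -81.600

wrist centre = target − a_3·(cos φ, sin φ) = (1.4141, -7.4140)
cos θ_2 = (56.9670−2²−6²)/(2·2·6) = 0.7070; θ_2 = 45.0120° (elbow-up)
β = atan2(-7.4140,1.4141) = -79.2016°; ψ = atan2(4.2435,6.2418) = 34.2103°
θ_1 = β − ψ = -113.4119°
θ_3 = φ − θ_1 − θ_2 = -81.6001° (wrapped to (-180°,180°])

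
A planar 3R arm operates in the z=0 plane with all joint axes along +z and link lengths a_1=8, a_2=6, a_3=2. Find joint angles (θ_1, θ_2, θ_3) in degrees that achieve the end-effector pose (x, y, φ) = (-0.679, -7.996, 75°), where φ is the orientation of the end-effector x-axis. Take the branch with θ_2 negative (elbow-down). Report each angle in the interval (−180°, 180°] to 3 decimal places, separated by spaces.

wrist centre = target − a_3·(cos φ, sin φ) = (-1.1966, -9.9279)
cos θ_2 = (99.9942−8²−6²)/(2·8·6) = -0.0001; θ_2 = -90.0035° (elbow-down)
β = atan2(-9.9279,-1.1966) = -96.8729°; ψ = atan2(-6.0000,7.9996) = -36.8711°
θ_1 = β − ψ = -60.0018°
θ_3 = φ − θ_1 − θ_2 = -134.9948° (wrapped to (-180°,180°])

-60.002 -90.003 -134.995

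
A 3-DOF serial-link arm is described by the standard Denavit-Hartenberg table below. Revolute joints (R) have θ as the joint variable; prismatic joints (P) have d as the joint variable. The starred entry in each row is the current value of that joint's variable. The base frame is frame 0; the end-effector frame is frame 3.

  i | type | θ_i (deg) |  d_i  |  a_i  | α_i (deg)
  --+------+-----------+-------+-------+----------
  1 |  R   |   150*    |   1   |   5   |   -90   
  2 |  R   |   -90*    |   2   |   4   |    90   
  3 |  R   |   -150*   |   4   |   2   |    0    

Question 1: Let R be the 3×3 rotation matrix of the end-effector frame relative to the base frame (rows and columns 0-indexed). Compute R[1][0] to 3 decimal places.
End-effector x-axis (col 0 of R) = (0.2500,0.4330,-0.8660)
R[1][0] = 0.4330

0.433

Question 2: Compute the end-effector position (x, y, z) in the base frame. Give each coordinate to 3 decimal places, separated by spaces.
after link 1: o_1 = (-4.3301, 2.5000, 1.0000)
after link 2: o_2 = (-5.3301, 0.7679, 5.0000)
after link 3: o_3 = (-1.3660, -0.3660, 3.2679)

-1.366 -0.366 3.268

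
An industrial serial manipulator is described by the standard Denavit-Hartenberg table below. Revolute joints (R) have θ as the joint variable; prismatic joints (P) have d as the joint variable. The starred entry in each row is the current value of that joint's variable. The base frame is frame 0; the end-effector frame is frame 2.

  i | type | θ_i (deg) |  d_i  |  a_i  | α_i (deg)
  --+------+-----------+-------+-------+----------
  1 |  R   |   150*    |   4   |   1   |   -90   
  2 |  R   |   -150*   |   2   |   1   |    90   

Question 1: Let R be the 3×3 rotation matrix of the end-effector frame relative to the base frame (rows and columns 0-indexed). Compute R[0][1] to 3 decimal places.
End-effector y-axis (col 1 of R) = (-0.5000,-0.8660,0.0000)
R[0][1] = -0.5000

-0.500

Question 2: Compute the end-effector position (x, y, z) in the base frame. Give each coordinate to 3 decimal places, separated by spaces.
-1.116 -1.665 4.500

after link 1: o_1 = (-0.8660, 0.5000, 4.0000)
after link 2: o_2 = (-1.1160, -1.6651, 4.5000)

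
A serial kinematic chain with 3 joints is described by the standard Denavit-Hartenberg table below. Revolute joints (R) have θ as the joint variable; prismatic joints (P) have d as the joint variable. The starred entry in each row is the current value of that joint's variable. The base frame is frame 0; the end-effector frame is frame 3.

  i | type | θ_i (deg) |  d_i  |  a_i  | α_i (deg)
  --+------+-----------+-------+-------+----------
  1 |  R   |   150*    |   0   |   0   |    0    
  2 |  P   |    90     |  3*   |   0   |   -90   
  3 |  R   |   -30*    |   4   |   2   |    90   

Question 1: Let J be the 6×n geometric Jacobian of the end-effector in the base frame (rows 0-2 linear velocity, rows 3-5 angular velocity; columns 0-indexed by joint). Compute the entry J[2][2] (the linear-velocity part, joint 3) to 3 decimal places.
-1.732

axis z_2 = (0.8660,-0.5000,0.0000); lever o_n−o_2 = (2.5981,-3.5000,1.0000)
cross product → J_v[:, 2] = (-0.5000,-0.8660,-1.7321)
J_ω[:, 2] = z_2
entry J[2][2] = -1.7321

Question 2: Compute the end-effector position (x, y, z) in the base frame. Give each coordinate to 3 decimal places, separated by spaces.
2.598 -3.500 4.000

after link 1: o_1 = (0.0000, 0.0000, 0.0000)
after link 2: o_2 = (0.0000, 0.0000, 3.0000)
after link 3: o_3 = (2.5981, -3.5000, 4.0000)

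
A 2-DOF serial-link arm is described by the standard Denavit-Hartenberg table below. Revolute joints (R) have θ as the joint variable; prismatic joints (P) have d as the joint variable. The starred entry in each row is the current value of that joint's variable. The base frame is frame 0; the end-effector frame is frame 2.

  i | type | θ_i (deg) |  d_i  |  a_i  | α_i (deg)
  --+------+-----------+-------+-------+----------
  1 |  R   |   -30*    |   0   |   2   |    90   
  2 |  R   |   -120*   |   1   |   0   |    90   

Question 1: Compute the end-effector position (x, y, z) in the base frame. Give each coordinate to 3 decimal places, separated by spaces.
after link 1: o_1 = (1.7321, -1.0000, 0.0000)
after link 2: o_2 = (1.2321, -1.8660, 0.0000)

1.232 -1.866 0.000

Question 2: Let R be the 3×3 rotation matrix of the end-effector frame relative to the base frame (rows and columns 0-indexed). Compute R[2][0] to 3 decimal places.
-0.866

End-effector x-axis (col 0 of R) = (-0.4330,0.2500,-0.8660)
R[2][0] = -0.8660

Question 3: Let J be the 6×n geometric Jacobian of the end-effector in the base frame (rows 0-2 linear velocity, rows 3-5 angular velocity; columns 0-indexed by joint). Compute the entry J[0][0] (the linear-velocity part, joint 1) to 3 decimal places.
1.866

axis z_0 = ẑ; lever o_n−o_0 = (1.2321,-1.8660,0.0000)
cross product → J_v[:, 0] = (1.8660,1.2321,-0.0000)
J_ω[:, 0] = z_0
entry J[0][0] = 1.8660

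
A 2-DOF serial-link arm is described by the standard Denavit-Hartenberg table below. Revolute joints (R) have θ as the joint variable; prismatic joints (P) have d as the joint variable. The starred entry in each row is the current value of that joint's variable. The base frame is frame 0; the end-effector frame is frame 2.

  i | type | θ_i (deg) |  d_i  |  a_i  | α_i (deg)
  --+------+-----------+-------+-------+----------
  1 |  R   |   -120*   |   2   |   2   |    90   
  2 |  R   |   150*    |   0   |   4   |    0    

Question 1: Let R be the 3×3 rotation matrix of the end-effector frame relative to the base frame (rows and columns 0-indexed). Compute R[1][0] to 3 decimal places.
End-effector x-axis (col 0 of R) = (0.4330,0.7500,0.5000)
R[1][0] = 0.7500

0.750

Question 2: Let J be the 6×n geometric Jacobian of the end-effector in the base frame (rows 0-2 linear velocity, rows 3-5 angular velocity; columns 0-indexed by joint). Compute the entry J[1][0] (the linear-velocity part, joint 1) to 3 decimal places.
axis z_0 = ẑ; lever o_n−o_0 = (0.7321,1.2679,4.0000)
cross product → J_v[:, 0] = (-1.2679,0.7321,0.0000)
J_ω[:, 0] = z_0
entry J[1][0] = 0.7321

0.732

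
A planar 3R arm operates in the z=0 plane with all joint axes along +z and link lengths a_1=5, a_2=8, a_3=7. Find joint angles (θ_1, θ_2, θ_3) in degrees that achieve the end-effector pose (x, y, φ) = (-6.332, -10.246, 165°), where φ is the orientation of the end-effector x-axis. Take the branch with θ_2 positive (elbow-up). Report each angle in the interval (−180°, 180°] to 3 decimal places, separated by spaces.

wrist centre = target − a_3·(cos φ, sin φ) = (0.4295, -12.0577)
cos θ_2 = (145.5734−5²−8²)/(2·5·8) = 0.7072; θ_2 = 44.9951° (elbow-up)
β = atan2(-12.0577,0.4295) = -87.9601°; ψ = atan2(5.6564,10.6573) = 27.9571°
θ_1 = β − ψ = -115.9171°
θ_3 = φ − θ_1 − θ_2 = -124.0780° (wrapped to (-180°,180°])

-115.917 44.995 -124.078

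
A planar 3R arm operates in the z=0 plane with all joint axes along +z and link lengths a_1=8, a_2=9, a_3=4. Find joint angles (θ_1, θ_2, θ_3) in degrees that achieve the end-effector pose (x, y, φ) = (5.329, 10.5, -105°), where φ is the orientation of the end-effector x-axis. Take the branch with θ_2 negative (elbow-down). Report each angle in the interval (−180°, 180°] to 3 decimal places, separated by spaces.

wrist centre = target − a_3·(cos φ, sin φ) = (6.3643, 14.3637)
cos θ_2 = (246.8200−8²−9²)/(2·8·9) = 0.7071; θ_2 = -45.0019° (elbow-down)
β = atan2(14.3637,6.3643) = 66.1028°; ψ = atan2(-6.3642,14.3637) = -23.8968°
θ_1 = β − ψ = 89.9996°
θ_3 = φ − θ_1 − θ_2 = -149.9977° (wrapped to (-180°,180°])

90.000 -45.002 -149.998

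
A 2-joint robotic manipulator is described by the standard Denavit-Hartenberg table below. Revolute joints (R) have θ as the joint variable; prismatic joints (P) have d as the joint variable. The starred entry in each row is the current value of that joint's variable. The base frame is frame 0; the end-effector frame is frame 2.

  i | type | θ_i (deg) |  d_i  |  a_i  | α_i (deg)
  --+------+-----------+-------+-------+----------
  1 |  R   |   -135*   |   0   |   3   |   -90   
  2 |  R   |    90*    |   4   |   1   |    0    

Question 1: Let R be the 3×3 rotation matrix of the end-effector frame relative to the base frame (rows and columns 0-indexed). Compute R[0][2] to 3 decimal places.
End-effector z-axis (col 2 of R) = (0.7071,-0.7071,0.0000)
R[0][2] = 0.7071

0.707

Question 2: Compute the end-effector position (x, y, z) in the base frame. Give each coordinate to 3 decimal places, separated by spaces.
0.707 -4.950 -1.000

after link 1: o_1 = (-2.1213, -2.1213, 0.0000)
after link 2: o_2 = (0.7071, -4.9497, -1.0000)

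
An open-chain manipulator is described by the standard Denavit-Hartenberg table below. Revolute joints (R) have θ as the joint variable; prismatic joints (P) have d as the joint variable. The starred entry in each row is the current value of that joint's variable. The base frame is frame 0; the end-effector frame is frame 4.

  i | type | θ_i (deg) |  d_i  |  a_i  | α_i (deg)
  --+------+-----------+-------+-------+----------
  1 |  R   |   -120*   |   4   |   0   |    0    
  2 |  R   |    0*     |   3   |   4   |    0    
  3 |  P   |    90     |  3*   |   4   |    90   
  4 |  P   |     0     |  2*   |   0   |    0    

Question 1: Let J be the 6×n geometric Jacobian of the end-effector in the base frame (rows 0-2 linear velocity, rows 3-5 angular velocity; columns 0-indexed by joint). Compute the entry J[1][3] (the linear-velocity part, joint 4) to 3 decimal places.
prismatic axis z_3 = (-0.5000,-0.8660,0.0000)
J_v[:, 3] = z_3; J_ω[:, 3] = (0,0,0)
entry J[1][3] = -0.8660

-0.866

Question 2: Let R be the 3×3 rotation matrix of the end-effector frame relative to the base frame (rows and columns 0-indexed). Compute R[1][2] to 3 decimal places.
-0.866

End-effector z-axis (col 2 of R) = (-0.5000,-0.8660,0.0000)
R[1][2] = -0.8660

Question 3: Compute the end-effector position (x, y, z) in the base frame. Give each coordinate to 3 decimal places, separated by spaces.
0.464 -7.196 10.000

after link 1: o_1 = (0.0000, 0.0000, 4.0000)
after link 2: o_2 = (-2.0000, -3.4641, 7.0000)
after link 3: o_3 = (1.4641, -5.4641, 10.0000)
after link 4: o_4 = (0.4641, -7.1962, 10.0000)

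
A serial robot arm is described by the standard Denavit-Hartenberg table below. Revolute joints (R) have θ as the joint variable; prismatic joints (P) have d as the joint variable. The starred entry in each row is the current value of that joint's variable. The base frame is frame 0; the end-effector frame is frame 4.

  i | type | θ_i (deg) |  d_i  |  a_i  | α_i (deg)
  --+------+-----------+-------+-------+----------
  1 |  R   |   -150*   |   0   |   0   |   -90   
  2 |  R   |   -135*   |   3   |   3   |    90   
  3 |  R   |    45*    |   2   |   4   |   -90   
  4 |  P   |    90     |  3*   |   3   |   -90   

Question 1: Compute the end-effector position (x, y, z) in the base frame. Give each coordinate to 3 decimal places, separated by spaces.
after link 1: o_1 = (0.0000, 0.0000, 0.0000)
after link 2: o_2 = (3.3371, -1.5374, 2.1213)
after link 3: o_3 = (7.7081, -2.2798, 2.7071)
after link 4: o_4 = (5.6326, -5.9276, 3.3284)

5.633 -5.928 3.328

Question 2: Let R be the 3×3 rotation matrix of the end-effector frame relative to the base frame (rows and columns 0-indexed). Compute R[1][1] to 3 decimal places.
End-effector y-axis (col 1 of R) = (0.0795,0.8624,0.5000)
R[1][1] = 0.8624

0.862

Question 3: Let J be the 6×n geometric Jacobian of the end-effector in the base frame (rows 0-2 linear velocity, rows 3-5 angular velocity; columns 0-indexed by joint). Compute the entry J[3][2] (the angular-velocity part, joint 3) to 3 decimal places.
0.612

axis z_2 = (0.6124,0.3536,-0.7071); lever o_n−o_2 = (2.2955,-4.3902,1.2071)
cross product → J_v[:, 2] = (-2.6775,-2.3624,-3.5000)
J_ω[:, 2] = z_2
entry J[3][2] = 0.6124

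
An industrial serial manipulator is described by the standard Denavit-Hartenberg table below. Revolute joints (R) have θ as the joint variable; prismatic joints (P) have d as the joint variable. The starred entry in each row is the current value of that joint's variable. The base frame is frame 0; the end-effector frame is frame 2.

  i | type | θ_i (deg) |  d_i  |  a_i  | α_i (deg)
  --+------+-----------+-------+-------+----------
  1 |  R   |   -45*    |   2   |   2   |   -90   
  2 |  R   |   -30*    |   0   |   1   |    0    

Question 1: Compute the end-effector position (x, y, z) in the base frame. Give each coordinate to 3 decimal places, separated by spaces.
after link 1: o_1 = (1.4142, -1.4142, 2.0000)
after link 2: o_2 = (2.0266, -2.0266, 2.5000)

2.027 -2.027 2.500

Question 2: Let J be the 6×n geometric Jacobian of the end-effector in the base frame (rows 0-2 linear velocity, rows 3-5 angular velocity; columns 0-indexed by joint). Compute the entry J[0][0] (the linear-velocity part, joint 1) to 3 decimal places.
axis z_0 = ẑ; lever o_n−o_0 = (2.0266,-2.0266,2.5000)
cross product → J_v[:, 0] = (2.0266,2.0266,-0.0000)
J_ω[:, 0] = z_0
entry J[0][0] = 2.0266

2.027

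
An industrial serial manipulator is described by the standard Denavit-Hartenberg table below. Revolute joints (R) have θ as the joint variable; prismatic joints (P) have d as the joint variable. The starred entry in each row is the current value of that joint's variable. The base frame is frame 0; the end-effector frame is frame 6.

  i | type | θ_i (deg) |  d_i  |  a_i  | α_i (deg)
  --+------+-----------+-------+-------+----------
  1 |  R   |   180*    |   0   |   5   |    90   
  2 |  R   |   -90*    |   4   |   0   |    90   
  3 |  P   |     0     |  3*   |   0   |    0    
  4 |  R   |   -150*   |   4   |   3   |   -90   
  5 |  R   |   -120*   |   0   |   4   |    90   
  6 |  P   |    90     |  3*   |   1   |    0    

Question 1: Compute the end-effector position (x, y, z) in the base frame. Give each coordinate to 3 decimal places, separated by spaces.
3.964 3.933 -1.884

after link 1: o_1 = (-5.0000, 0.0000, 0.0000)
after link 2: o_2 = (-5.0000, 4.0000, 0.0000)
after link 3: o_3 = (-2.0000, 4.0000, 0.0000)
after link 4: o_4 = (2.0000, 2.5000, 2.5981)
after link 5: o_5 = (5.4641, 3.5000, 0.8660)
after link 6: o_6 = (3.9641, 3.9330, -1.8840)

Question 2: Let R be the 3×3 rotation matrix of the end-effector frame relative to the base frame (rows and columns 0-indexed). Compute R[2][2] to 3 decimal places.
-0.750

End-effector z-axis (col 2 of R) = (-0.5000,0.4330,-0.7500)
R[2][2] = -0.7500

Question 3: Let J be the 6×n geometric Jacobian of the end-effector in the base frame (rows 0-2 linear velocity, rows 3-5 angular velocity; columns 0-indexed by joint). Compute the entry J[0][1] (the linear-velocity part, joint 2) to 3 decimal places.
axis z_1 = (0.0000,1.0000,0.0000); lever o_n−o_1 = (8.9641,3.9330,-1.8840)
cross product → J_v[:, 1] = (-1.8840,0.0000,-8.9641)
J_ω[:, 1] = z_1
entry J[0][1] = -1.8840

-1.884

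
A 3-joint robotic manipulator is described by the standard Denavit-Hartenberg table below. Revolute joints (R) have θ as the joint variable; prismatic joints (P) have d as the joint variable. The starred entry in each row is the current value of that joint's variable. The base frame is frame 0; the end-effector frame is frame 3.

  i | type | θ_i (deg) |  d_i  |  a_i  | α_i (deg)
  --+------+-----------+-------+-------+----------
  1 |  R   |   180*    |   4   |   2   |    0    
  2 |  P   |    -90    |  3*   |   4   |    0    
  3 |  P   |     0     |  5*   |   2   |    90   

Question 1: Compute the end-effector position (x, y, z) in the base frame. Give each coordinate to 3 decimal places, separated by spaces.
-2.000 6.000 12.000

after link 1: o_1 = (-2.0000, 0.0000, 4.0000)
after link 2: o_2 = (-2.0000, 4.0000, 7.0000)
after link 3: o_3 = (-2.0000, 6.0000, 12.0000)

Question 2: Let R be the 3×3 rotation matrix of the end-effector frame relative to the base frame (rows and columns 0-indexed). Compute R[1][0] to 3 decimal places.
End-effector x-axis (col 0 of R) = (0.0000,1.0000,0.0000)
R[1][0] = 1.0000

1.000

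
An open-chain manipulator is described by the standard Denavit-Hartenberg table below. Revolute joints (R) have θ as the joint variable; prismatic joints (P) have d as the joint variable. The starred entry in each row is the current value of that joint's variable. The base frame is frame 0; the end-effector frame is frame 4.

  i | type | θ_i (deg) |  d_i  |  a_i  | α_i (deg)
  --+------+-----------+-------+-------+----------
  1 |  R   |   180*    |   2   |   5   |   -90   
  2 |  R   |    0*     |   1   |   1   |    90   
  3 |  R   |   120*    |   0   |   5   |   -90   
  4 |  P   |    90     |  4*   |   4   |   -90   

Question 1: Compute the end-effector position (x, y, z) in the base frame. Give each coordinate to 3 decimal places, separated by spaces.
-0.036 -3.330 -2.000

after link 1: o_1 = (-5.0000, 0.0000, 2.0000)
after link 2: o_2 = (-6.0000, -1.0000, 2.0000)
after link 3: o_3 = (-3.5000, -5.3301, 2.0000)
after link 4: o_4 = (-0.0359, -3.3301, -2.0000)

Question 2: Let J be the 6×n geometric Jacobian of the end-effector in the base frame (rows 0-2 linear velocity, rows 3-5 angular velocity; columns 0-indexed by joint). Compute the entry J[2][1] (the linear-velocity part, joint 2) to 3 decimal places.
axis z_1 = (-0.0000,-1.0000,0.0000); lever o_n−o_1 = (4.9641,-3.3301,-4.0000)
cross product → J_v[:, 1] = (4.0000,-0.0000,4.9641)
J_ω[:, 1] = z_1
entry J[2][1] = 4.9641

4.964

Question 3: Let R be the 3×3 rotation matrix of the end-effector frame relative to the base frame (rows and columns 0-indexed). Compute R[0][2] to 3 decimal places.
End-effector z-axis (col 2 of R) = (-0.5000,0.8660,-0.0000)
R[0][2] = -0.5000

-0.500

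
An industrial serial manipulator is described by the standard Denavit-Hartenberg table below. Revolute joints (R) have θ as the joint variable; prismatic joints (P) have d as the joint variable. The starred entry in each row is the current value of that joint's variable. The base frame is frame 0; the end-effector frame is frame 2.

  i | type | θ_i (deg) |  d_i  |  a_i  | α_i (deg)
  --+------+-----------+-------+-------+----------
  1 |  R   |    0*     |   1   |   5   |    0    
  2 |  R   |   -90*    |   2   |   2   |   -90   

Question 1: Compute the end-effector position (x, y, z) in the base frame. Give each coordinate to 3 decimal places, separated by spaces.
after link 1: o_1 = (5.0000, 0.0000, 1.0000)
after link 2: o_2 = (5.0000, -2.0000, 3.0000)

5.000 -2.000 3.000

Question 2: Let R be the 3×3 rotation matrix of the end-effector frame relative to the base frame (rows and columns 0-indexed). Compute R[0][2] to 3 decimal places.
End-effector z-axis (col 2 of R) = (1.0000,0.0000,0.0000)
R[0][2] = 1.0000

1.000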